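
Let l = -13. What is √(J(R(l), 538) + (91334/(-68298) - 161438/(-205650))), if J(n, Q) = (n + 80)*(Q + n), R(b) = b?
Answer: √214168540585475744887/78030465 ≈ 187.55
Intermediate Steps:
J(n, Q) = (80 + n)*(Q + n)
√(J(R(l), 538) + (91334/(-68298) - 161438/(-205650))) = √(((-13)² + 80*538 + 80*(-13) + 538*(-13)) + (91334/(-68298) - 161438/(-205650))) = √((169 + 43040 - 1040 - 6994) + (91334*(-1/68298) - 161438*(-1/205650))) = √(35175 + (-45667/34149 + 80719/102825)) = √(35175 - 646412048/1170456975) = √(41170177683577/1170456975) = √214168540585475744887/78030465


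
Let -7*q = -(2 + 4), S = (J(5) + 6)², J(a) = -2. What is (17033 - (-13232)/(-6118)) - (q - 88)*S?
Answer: 56362451/3059 ≈ 18425.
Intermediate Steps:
S = 16 (S = (-2 + 6)² = 4² = 16)
q = 6/7 (q = -(-1)*(2 + 4)/7 = -(-1)*6/7 = -⅐*(-6) = 6/7 ≈ 0.85714)
(17033 - (-13232)/(-6118)) - (q - 88)*S = (17033 - (-13232)/(-6118)) - (6/7 - 88)*16 = (17033 - (-13232)*(-1)/6118) - (-610)*16/7 = (17033 - 1*6616/3059) - 1*(-9760/7) = (17033 - 6616/3059) + 9760/7 = 52097331/3059 + 9760/7 = 56362451/3059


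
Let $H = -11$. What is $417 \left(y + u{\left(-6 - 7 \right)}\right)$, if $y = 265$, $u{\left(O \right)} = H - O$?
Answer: $111339$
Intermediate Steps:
$u{\left(O \right)} = -11 - O$
$417 \left(y + u{\left(-6 - 7 \right)}\right) = 417 \left(265 - -2\right) = 417 \left(265 + \left(-11 + 13\right)\right) = 417 \left(265 + 2\right) = 417 \cdot 267 = 111339$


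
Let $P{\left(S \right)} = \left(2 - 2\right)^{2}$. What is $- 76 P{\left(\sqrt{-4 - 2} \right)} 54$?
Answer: $0$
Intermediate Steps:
$P{\left(S \right)} = 0$ ($P{\left(S \right)} = 0^{2} = 0$)
$- 76 P{\left(\sqrt{-4 - 2} \right)} 54 = \left(-76\right) 0 \cdot 54 = 0 \cdot 54 = 0$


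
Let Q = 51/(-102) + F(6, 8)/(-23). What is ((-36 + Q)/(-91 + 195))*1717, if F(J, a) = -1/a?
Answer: -11529655/19136 ≈ -602.51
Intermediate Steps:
Q = -91/184 (Q = 51/(-102) - 1/8/(-23) = 51*(-1/102) - 1*1/8*(-1/23) = -1/2 - 1/8*(-1/23) = -1/2 + 1/184 = -91/184 ≈ -0.49457)
((-36 + Q)/(-91 + 195))*1717 = ((-36 - 91/184)/(-91 + 195))*1717 = -6715/184/104*1717 = -6715/184*1/104*1717 = -6715/19136*1717 = -11529655/19136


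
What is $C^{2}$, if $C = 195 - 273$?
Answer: $6084$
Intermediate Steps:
$C = -78$
$C^{2} = \left(-78\right)^{2} = 6084$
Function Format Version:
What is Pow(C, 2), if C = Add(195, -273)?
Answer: 6084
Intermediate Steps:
C = -78
Pow(C, 2) = Pow(-78, 2) = 6084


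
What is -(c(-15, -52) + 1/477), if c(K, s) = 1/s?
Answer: 425/24804 ≈ 0.017134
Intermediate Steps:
-(c(-15, -52) + 1/477) = -(1/(-52) + 1/477) = -(-1/52 + 1/477) = -1*(-425/24804) = 425/24804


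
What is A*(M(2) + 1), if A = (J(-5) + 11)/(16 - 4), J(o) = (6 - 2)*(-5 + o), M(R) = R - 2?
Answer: -29/12 ≈ -2.4167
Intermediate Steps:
M(R) = -2 + R
J(o) = -20 + 4*o (J(o) = 4*(-5 + o) = -20 + 4*o)
A = -29/12 (A = ((-20 + 4*(-5)) + 11)/(16 - 4) = ((-20 - 20) + 11)/12 = (-40 + 11)*(1/12) = -29*1/12 = -29/12 ≈ -2.4167)
A*(M(2) + 1) = -29*((-2 + 2) + 1)/12 = -29*(0 + 1)/12 = -29/12*1 = -29/12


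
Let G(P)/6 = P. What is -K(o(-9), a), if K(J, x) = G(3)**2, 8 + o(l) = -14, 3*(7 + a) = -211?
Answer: -324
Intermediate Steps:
a = -232/3 (a = -7 + (1/3)*(-211) = -7 - 211/3 = -232/3 ≈ -77.333)
G(P) = 6*P
o(l) = -22 (o(l) = -8 - 14 = -22)
K(J, x) = 324 (K(J, x) = (6*3)**2 = 18**2 = 324)
-K(o(-9), a) = -1*324 = -324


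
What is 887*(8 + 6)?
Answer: 12418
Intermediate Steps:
887*(8 + 6) = 887*14 = 12418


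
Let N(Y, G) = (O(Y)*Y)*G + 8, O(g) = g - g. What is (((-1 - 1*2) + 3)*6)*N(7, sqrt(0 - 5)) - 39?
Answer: -39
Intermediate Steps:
O(g) = 0
N(Y, G) = 8 (N(Y, G) = (0*Y)*G + 8 = 0*G + 8 = 0 + 8 = 8)
(((-1 - 1*2) + 3)*6)*N(7, sqrt(0 - 5)) - 39 = (((-1 - 1*2) + 3)*6)*8 - 39 = (((-1 - 2) + 3)*6)*8 - 39 = ((-3 + 3)*6)*8 - 39 = (0*6)*8 - 39 = 0*8 - 39 = 0 - 39 = -39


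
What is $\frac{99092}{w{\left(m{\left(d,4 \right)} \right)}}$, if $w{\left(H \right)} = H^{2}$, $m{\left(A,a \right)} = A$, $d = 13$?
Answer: $\frac{99092}{169} \approx 586.34$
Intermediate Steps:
$\frac{99092}{w{\left(m{\left(d,4 \right)} \right)}} = \frac{99092}{13^{2}} = \frac{99092}{169}$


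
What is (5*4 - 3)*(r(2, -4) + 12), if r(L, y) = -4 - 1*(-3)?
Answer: 187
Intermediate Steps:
r(L, y) = -1 (r(L, y) = -4 + 3 = -1)
(5*4 - 3)*(r(2, -4) + 12) = (5*4 - 3)*(-1 + 12) = (20 - 3)*11 = 17*11 = 187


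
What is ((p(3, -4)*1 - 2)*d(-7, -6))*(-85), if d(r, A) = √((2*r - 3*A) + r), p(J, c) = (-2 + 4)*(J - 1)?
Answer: -170*I*√3 ≈ -294.45*I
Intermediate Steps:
p(J, c) = -2 + 2*J (p(J, c) = 2*(-1 + J) = -2 + 2*J)
d(r, A) = √(-3*A + 3*r) (d(r, A) = √((-3*A + 2*r) + r) = √(-3*A + 3*r))
((p(3, -4)*1 - 2)*d(-7, -6))*(-85) = (((-2 + 2*3)*1 - 2)*√(-3*(-6) + 3*(-7)))*(-85) = (((-2 + 6)*1 - 2)*√(18 - 21))*(-85) = ((4*1 - 2)*√(-3))*(-85) = ((4 - 2)*(I*√3))*(-85) = (2*(I*√3))*(-85) = (2*I*√3)*(-85) = -170*I*√3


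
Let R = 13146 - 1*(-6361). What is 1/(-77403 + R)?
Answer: -1/57896 ≈ -1.7272e-5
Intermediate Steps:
R = 19507 (R = 13146 + 6361 = 19507)
1/(-77403 + R) = 1/(-77403 + 19507) = 1/(-57896) = -1/57896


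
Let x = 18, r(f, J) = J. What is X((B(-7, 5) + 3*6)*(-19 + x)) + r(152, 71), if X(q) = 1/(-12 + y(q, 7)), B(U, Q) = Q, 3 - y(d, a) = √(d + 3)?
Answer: 7162/101 + 2*I*√5/101 ≈ 70.911 + 0.044279*I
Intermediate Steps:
y(d, a) = 3 - √(3 + d) (y(d, a) = 3 - √(d + 3) = 3 - √(3 + d))
X(q) = 1/(-9 - √(3 + q)) (X(q) = 1/(-12 + (3 - √(3 + q))) = 1/(-9 - √(3 + q)))
X((B(-7, 5) + 3*6)*(-19 + x)) + r(152, 71) = -1/(9 + √(3 + (5 + 3*6)*(-19 + 18))) + 71 = -1/(9 + √(3 + (5 + 18)*(-1))) + 71 = -1/(9 + √(3 + 23*(-1))) + 71 = -1/(9 + √(3 - 23)) + 71 = -1/(9 + √(-20)) + 71 = -1/(9 + 2*I*√5) + 71 = 71 - 1/(9 + 2*I*√5)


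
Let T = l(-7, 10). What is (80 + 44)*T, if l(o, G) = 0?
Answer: 0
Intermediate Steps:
T = 0
(80 + 44)*T = (80 + 44)*0 = 124*0 = 0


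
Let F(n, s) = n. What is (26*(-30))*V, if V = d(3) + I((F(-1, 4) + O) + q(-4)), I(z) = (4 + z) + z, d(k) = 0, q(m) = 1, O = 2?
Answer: -6240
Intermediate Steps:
I(z) = 4 + 2*z
V = 8 (V = 0 + (4 + 2*((-1 + 2) + 1)) = 0 + (4 + 2*(1 + 1)) = 0 + (4 + 2*2) = 0 + (4 + 4) = 0 + 8 = 8)
(26*(-30))*V = (26*(-30))*8 = -780*8 = -6240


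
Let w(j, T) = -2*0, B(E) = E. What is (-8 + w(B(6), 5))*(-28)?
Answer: 224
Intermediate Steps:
w(j, T) = 0
(-8 + w(B(6), 5))*(-28) = (-8 + 0)*(-28) = -8*(-28) = 224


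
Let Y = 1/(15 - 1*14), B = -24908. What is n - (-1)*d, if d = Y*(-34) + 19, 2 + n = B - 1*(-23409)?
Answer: -1516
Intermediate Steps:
Y = 1 (Y = 1/(15 - 14) = 1/1 = 1)
n = -1501 (n = -2 + (-24908 - 1*(-23409)) = -2 + (-24908 + 23409) = -2 - 1499 = -1501)
d = -15 (d = 1*(-34) + 19 = -34 + 19 = -15)
n - (-1)*d = -1501 - (-1)*(-15) = -1501 - 1*15 = -1501 - 15 = -1516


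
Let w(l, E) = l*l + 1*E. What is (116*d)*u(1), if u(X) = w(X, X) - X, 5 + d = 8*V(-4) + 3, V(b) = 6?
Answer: 5336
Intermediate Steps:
w(l, E) = E + l² (w(l, E) = l² + E = E + l²)
d = 46 (d = -5 + (8*6 + 3) = -5 + (48 + 3) = -5 + 51 = 46)
u(X) = X² (u(X) = (X + X²) - X = X²)
(116*d)*u(1) = (116*46)*1² = 5336*1 = 5336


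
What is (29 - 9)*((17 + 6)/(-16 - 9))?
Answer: -92/5 ≈ -18.400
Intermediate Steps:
(29 - 9)*((17 + 6)/(-16 - 9)) = 20*(23/(-25)) = 20*(23*(-1/25)) = 20*(-23/25) = -92/5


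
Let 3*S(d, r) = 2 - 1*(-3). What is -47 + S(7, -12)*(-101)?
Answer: -646/3 ≈ -215.33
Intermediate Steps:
S(d, r) = 5/3 (S(d, r) = (2 - 1*(-3))/3 = (2 + 3)/3 = (⅓)*5 = 5/3)
-47 + S(7, -12)*(-101) = -47 + (5/3)*(-101) = -47 - 505/3 = -646/3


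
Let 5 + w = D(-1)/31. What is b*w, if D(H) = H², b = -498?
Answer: 76692/31 ≈ 2473.9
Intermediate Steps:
w = -154/31 (w = -5 + (-1)²/31 = -5 + 1*(1/31) = -5 + 1/31 = -154/31 ≈ -4.9677)
b*w = -498*(-154/31) = 76692/31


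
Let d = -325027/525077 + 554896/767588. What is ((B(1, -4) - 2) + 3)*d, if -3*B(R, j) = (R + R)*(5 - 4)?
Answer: 3489691843/100760701069 ≈ 0.034633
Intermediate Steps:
d = 10469075529/100760701069 (d = -325027*1/525077 + 554896*(1/767588) = -325027/525077 + 138724/191897 = 10469075529/100760701069 ≈ 0.10390)
B(R, j) = -2*R/3 (B(R, j) = -(R + R)*(5 - 4)/3 = -2*R/3)
((B(1, -4) - 2) + 3)*d = ((-2/3*1 - 2) + 3)*(10469075529/100760701069) = ((-2/3 - 2) + 3)*(10469075529/100760701069) = (-8/3 + 3)*(10469075529/100760701069) = (1/3)*(10469075529/100760701069) = 3489691843/100760701069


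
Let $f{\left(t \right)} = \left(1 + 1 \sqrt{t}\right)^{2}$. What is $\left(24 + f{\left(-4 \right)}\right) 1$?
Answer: $21 + 4 i \approx 21.0 + 4.0 i$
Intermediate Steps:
$f{\left(t \right)} = \left(1 + \sqrt{t}\right)^{2}$
$\left(24 + f{\left(-4 \right)}\right) 1 = \left(24 + \left(1 + \sqrt{-4}\right)^{2}\right) 1 = \left(24 + \left(1 + 2 i\right)^{2}\right) 1 = 24 + \left(1 + 2 i\right)^{2}$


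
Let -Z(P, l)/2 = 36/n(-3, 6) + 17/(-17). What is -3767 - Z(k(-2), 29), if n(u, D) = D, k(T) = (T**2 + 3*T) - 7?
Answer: -3757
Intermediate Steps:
k(T) = -7 + T**2 + 3*T
Z(P, l) = -10 (Z(P, l) = -2*(36/6 + 17/(-17)) = -2*(36*(1/6) + 17*(-1/17)) = -2*(6 - 1) = -2*5 = -10)
-3767 - Z(k(-2), 29) = -3767 - 1*(-10) = -3767 + 10 = -3757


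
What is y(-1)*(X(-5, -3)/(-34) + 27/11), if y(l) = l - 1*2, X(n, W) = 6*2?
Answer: -1179/187 ≈ -6.3048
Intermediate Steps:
X(n, W) = 12
y(l) = -2 + l (y(l) = l - 2 = -2 + l)
y(-1)*(X(-5, -3)/(-34) + 27/11) = (-2 - 1)*(12/(-34) + 27/11) = -3*(12*(-1/34) + 27*(1/11)) = -3*(-6/17 + 27/11) = -3*393/187 = -1179/187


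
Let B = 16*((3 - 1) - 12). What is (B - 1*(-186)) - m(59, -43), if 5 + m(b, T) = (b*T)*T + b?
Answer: -109119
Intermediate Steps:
B = -160 (B = 16*(2 - 12) = 16*(-10) = -160)
m(b, T) = -5 + b + b*T**2 (m(b, T) = -5 + ((b*T)*T + b) = -5 + ((T*b)*T + b) = -5 + (b*T**2 + b) = -5 + (b + b*T**2) = -5 + b + b*T**2)
(B - 1*(-186)) - m(59, -43) = (-160 - 1*(-186)) - (-5 + 59 + 59*(-43)**2) = (-160 + 186) - (-5 + 59 + 59*1849) = 26 - (-5 + 59 + 109091) = 26 - 1*109145 = 26 - 109145 = -109119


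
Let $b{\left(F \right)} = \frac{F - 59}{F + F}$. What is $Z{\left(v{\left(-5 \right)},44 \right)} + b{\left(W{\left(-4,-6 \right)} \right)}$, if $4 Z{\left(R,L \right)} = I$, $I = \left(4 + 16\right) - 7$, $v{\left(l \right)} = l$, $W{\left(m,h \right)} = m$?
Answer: $\frac{89}{8} \approx 11.125$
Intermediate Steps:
$I = 13$ ($I = 20 - 7 = 13$)
$Z{\left(R,L \right)} = \frac{13}{4}$ ($Z{\left(R,L \right)} = \frac{1}{4} \cdot 13 = \frac{13}{4}$)
$b{\left(F \right)} = \frac{-59 + F}{2 F}$
$Z{\left(v{\left(-5 \right)},44 \right)} + b{\left(W{\left(-4,-6 \right)} \right)} = \frac{13}{4} + \frac{-59 - 4}{2 \left(-4\right)} = \frac{13}{4} + \frac{1}{2} \left(- \frac{1}{4}\right) \left(-63\right) = \frac{13}{4} + \frac{63}{8} = \frac{89}{8}$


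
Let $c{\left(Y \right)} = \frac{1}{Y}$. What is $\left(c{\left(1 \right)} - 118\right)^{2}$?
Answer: $13689$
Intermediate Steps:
$\left(c{\left(1 \right)} - 118\right)^{2} = \left(1^{-1} - 118\right)^{2} = \left(1 - 118\right)^{2} = \left(-117\right)^{2} = 13689$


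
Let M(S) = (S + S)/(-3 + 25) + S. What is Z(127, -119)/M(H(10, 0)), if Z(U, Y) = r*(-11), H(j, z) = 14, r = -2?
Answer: 121/84 ≈ 1.4405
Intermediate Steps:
Z(U, Y) = 22 (Z(U, Y) = -2*(-11) = 22)
M(S) = 12*S/11 (M(S) = (2*S)/22 + S = (2*S)*(1/22) + S = S/11 + S = 12*S/11)
Z(127, -119)/M(H(10, 0)) = 22/(((12/11)*14)) = 22/(168/11) = 22*(11/168) = 121/84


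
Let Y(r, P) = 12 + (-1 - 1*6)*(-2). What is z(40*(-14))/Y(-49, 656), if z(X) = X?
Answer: -280/13 ≈ -21.538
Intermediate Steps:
Y(r, P) = 26 (Y(r, P) = 12 + (-1 - 6)*(-2) = 12 - 7*(-2) = 12 + 14 = 26)
z(40*(-14))/Y(-49, 656) = (40*(-14))/26 = -560*1/26 = -280/13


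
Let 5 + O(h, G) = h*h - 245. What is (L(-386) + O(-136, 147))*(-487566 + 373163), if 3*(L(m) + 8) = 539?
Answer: -6321108959/3 ≈ -2.1070e+9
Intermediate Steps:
O(h, G) = -250 + h² (O(h, G) = -5 + (h*h - 245) = -5 + (h² - 245) = -5 + (-245 + h²) = -250 + h²)
L(m) = 515/3 (L(m) = -8 + (⅓)*539 = -8 + 539/3 = 515/3)
(L(-386) + O(-136, 147))*(-487566 + 373163) = (515/3 + (-250 + (-136)²))*(-487566 + 373163) = (515/3 + (-250 + 18496))*(-114403) = (515/3 + 18246)*(-114403) = (55253/3)*(-114403) = -6321108959/3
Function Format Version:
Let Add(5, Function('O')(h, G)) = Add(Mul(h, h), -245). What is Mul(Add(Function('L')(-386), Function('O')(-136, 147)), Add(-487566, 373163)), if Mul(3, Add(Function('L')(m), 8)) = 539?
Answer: Rational(-6321108959, 3) ≈ -2.1070e+9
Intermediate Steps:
Function('O')(h, G) = Add(-250, Pow(h, 2)) (Function('O')(h, G) = Add(-5, Add(Mul(h, h), -245)) = Add(-5, Add(Pow(h, 2), -245)) = Add(-5, Add(-245, Pow(h, 2))) = Add(-250, Pow(h, 2)))
Function('L')(m) = Rational(515, 3) (Function('L')(m) = Add(-8, Mul(Rational(1, 3), 539)) = Add(-8, Rational(539, 3)) = Rational(515, 3))
Mul(Add(Function('L')(-386), Function('O')(-136, 147)), Add(-487566, 373163)) = Mul(Add(Rational(515, 3), Add(-250, Pow(-136, 2))), Add(-487566, 373163)) = Mul(Add(Rational(515, 3), Add(-250, 18496)), -114403) = Mul(Add(Rational(515, 3), 18246), -114403) = Mul(Rational(55253, 3), -114403) = Rational(-6321108959, 3)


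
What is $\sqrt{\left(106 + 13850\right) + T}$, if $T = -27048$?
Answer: $2 i \sqrt{3273} \approx 114.42 i$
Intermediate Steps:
$\sqrt{\left(106 + 13850\right) + T} = \sqrt{\left(106 + 13850\right) - 27048} = \sqrt{13956 - 27048} = \sqrt{-13092} = 2 i \sqrt{3273}$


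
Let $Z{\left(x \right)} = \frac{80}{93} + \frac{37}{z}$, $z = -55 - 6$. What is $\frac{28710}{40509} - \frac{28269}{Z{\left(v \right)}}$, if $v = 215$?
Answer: $- \frac{721820946127}{6476939} \approx -1.1144 \cdot 10^{5}$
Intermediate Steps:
$z = -61$ ($z = -55 - 6 = -61$)
$Z{\left(x \right)} = \frac{1439}{5673}$ ($Z{\left(x \right)} = \frac{80}{93} + \frac{37}{-61} = 80 \cdot \frac{1}{93} + 37 \left(- \frac{1}{61}\right) = \frac{80}{93} - \frac{37}{61} = \frac{1439}{5673}$)
$\frac{28710}{40509} - \frac{28269}{Z{\left(v \right)}} = \frac{28710}{40509} - \frac{28269}{\frac{1439}{5673}} = 28710 \cdot \frac{1}{40509} - \frac{160370037}{1439} = \frac{3190}{4501} - \frac{160370037}{1439} = - \frac{721820946127}{6476939}$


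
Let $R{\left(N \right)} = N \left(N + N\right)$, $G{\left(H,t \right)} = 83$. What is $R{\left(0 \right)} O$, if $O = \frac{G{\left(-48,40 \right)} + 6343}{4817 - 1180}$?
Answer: $0$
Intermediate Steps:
$R{\left(N \right)} = 2 N^{2}$ ($R{\left(N \right)} = N 2 N = 2 N^{2}$)
$O = \frac{6426}{3637}$ ($O = \frac{83 + 6343}{4817 - 1180} = \frac{6426}{3637} \approx 1.7668$)
$R{\left(0 \right)} O = 2 \cdot 0^{2} \cdot \frac{6426}{3637} = 2 \cdot 0 \cdot \frac{6426}{3637} = 0 \cdot \frac{6426}{3637} = 0$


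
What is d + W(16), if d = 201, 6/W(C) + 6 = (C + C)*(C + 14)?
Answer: 31960/159 ≈ 201.01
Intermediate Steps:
W(C) = 6/(-6 + 2*C*(14 + C)) (W(C) = 6/(-6 + (C + C)*(C + 14)) = 6/(-6 + (2*C)*(14 + C)) = 6/(-6 + 2*C*(14 + C)))
d + W(16) = 201 + 3/(-3 + 16**2 + 14*16) = 201 + 3/(-3 + 256 + 224) = 201 + 3/477 = 201 + 3*(1/477) = 201 + 1/159 = 31960/159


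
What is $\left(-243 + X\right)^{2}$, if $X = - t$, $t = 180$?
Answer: $178929$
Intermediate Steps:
$X = -180$ ($X = \left(-1\right) 180 = -180$)
$\left(-243 + X\right)^{2} = \left(-243 - 180\right)^{2} = \left(-423\right)^{2} = 178929$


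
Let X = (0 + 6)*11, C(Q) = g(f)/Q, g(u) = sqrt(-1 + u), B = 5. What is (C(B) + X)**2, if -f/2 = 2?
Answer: (330 + I*sqrt(5))**2/25 ≈ 4355.8 + 59.032*I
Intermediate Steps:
f = -4 (f = -2*2 = -4)
C(Q) = I*sqrt(5)/Q (C(Q) = sqrt(-1 - 4)/Q = sqrt(-5)/Q = (I*sqrt(5))/Q = I*sqrt(5)/Q)
X = 66 (X = 6*11 = 66)
(C(B) + X)**2 = (I*sqrt(5)/5 + 66)**2 = (66 + I*sqrt(5)/5)**2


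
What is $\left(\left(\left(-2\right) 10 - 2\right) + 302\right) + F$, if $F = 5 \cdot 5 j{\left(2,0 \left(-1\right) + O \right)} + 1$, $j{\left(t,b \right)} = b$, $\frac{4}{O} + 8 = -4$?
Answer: $\frac{818}{3} \approx 272.67$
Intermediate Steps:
$O = - \frac{1}{3}$ ($O = \frac{4}{-8 - 4} = \frac{4}{-12} = 4 \left(- \frac{1}{12}\right) = - \frac{1}{3} \approx -0.33333$)
$F = - \frac{22}{3}$ ($F = 5 \cdot 5 \left(0 \left(-1\right) - \frac{1}{3}\right) + 1 = 5 \cdot 5 \left(0 - \frac{1}{3}\right) + 1 = 5 \cdot 5 \left(- \frac{1}{3}\right) + 1 = 5 \left(- \frac{5}{3}\right) + 1 = - \frac{25}{3} + 1 = - \frac{22}{3} \approx -7.3333$)
$\left(\left(\left(-2\right) 10 - 2\right) + 302\right) + F = \left(\left(\left(-2\right) 10 - 2\right) + 302\right) - \frac{22}{3} = \left(\left(-20 - 2\right) + 302\right) - \frac{22}{3} = \left(-22 + 302\right) - \frac{22}{3} = 280 - \frac{22}{3} = \frac{818}{3}$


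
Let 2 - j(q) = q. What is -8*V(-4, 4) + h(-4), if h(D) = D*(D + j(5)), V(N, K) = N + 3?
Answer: 36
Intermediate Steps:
V(N, K) = 3 + N
j(q) = 2 - q
h(D) = D*(-3 + D) (h(D) = D*(D + (2 - 1*5)) = D*(D + (2 - 5)) = D*(D - 3) = D*(-3 + D))
-8*V(-4, 4) + h(-4) = -8*(3 - 4) - 4*(-3 - 4) = -8*(-1) - 4*(-7) = 8 + 28 = 36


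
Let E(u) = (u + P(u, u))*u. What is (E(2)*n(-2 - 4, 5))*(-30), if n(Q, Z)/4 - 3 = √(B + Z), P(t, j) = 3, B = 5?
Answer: -3600 - 1200*√10 ≈ -7394.7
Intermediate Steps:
E(u) = u*(3 + u) (E(u) = (u + 3)*u = (3 + u)*u = u*(3 + u))
n(Q, Z) = 12 + 4*√(5 + Z)
(E(2)*n(-2 - 4, 5))*(-30) = ((2*(3 + 2))*(12 + 4*√(5 + 5)))*(-30) = ((2*5)*(12 + 4*√10))*(-30) = (10*(12 + 4*√10))*(-30) = (120 + 40*√10)*(-30) = -3600 - 1200*√10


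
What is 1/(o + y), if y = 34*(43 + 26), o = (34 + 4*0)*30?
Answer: 1/3366 ≈ 0.00029709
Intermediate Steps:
o = 1020 (o = (34 + 0)*30 = 34*30 = 1020)
y = 2346 (y = 34*69 = 2346)
1/(o + y) = 1/(1020 + 2346) = 1/3366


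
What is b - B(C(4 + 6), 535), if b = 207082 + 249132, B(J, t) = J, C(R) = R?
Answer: 456204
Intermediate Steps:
b = 456214
b - B(C(4 + 6), 535) = 456214 - (4 + 6) = 456214 - 1*10 = 456214 - 10 = 456204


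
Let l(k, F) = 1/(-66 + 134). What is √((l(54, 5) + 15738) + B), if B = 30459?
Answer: √53403749/34 ≈ 214.93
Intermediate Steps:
l(k, F) = 1/68
√((l(54, 5) + 15738) + B) = √((1/68 + 15738) + 30459) = √(1070185/68 + 30459) = √(3141397/68) = √53403749/34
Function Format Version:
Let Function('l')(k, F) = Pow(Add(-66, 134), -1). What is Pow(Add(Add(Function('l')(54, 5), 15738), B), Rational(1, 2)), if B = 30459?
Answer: Mul(Rational(1, 34), Pow(53403749, Rational(1, 2))) ≈ 214.93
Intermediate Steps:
Function('l')(k, F) = Rational(1, 68) (Function('l')(k, F) = Pow(68, -1) = Rational(1, 68))
Pow(Add(Add(Function('l')(54, 5), 15738), B), Rational(1, 2)) = Pow(Add(Add(Rational(1, 68), 15738), 30459), Rational(1, 2)) = Pow(Add(Rational(1070185, 68), 30459), Rational(1, 2)) = Pow(Rational(3141397, 68), Rational(1, 2)) = Mul(Rational(1, 34), Pow(53403749, Rational(1, 2)))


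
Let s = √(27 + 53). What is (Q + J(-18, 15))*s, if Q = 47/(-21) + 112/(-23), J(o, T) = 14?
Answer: 13316*√5/483 ≈ 61.647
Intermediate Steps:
s = 4*√5 (s = √80 = 4*√5 ≈ 8.9443)
Q = -3433/483 (Q = 47*(-1/21) + 112*(-1/23) = -47/21 - 112/23 = -3433/483 ≈ -7.1077)
(Q + J(-18, 15))*s = (-3433/483 + 14)*(4*√5) = 3329*(4*√5)/483 = 13316*√5/483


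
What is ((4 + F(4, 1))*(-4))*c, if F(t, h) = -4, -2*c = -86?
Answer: 0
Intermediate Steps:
c = 43 (c = -½*(-86) = 43)
((4 + F(4, 1))*(-4))*c = ((4 - 4)*(-4))*43 = (0*(-4))*43 = 0*43 = 0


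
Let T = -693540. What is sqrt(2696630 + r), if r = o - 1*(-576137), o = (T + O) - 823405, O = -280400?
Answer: sqrt(1475422) ≈ 1214.7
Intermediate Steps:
o = -1797345 (o = (-693540 - 280400) - 823405 = -973940 - 823405 = -1797345)
r = -1221208 (r = -1797345 - 1*(-576137) = -1797345 + 576137 = -1221208)
sqrt(2696630 + r) = sqrt(2696630 - 1221208) = sqrt(1475422)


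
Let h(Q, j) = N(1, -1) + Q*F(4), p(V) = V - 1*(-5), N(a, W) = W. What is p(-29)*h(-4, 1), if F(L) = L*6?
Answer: 2328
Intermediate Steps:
F(L) = 6*L
p(V) = 5 + V (p(V) = V + 5 = 5 + V)
h(Q, j) = -1 + 24*Q (h(Q, j) = -1 + Q*(6*4) = -1 + Q*24 = -1 + 24*Q)
p(-29)*h(-4, 1) = (5 - 29)*(-1 + 24*(-4)) = -24*(-1 - 96) = -24*(-97) = 2328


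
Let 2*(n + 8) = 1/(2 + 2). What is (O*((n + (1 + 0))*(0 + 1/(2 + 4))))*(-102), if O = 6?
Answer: 2805/4 ≈ 701.25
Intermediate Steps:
n = -63/8 (n = -8 + 1/(2*(2 + 2)) = -8 + (½)/4 = -8 + (½)*(¼) = -8 + ⅛ = -63/8 ≈ -7.8750)
(O*((n + (1 + 0))*(0 + 1/(2 + 4))))*(-102) = (6*((-63/8 + (1 + 0))*(0 + 1/(2 + 4))))*(-102) = (6*((-63/8 + 1)*(0 + 1/6)))*(-102) = (6*(-55*(0 + ⅙)/8))*(-102) = (6*(-55/8*⅙))*(-102) = (6*(-55/48))*(-102) = -55/8*(-102) = 2805/4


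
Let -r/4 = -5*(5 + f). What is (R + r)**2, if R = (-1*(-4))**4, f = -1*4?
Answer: 76176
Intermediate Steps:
f = -4
R = 256 (R = 4**4 = 256)
r = 20 (r = -(-20)*(5 - 4) = -(-20) = -4*(-5) = 20)
(R + r)**2 = (256 + 20)**2 = 276**2 = 76176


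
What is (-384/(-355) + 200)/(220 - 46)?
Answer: 35692/30885 ≈ 1.1556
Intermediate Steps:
(-384/(-355) + 200)/(220 - 46) = (-384*(-1/355) + 200)/174 = (384/355 + 200)*(1/174) = (71384/355)*(1/174) = 35692/30885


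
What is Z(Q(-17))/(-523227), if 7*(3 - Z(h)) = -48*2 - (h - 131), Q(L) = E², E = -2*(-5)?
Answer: -86/3662589 ≈ -2.3481e-5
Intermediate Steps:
E = 10
Q(L) = 100 (Q(L) = 10² = 100)
Z(h) = -2 + h/7 (Z(h) = 3 - (-48*2 - (h - 131))/7 = 3 - (-96 - (-131 + h))/7 = 3 - (-96 + (131 - h))/7 = 3 - (35 - h)/7 = 3 + (-5 + h/7) = -2 + h/7)
Z(Q(-17))/(-523227) = (-2 + (⅐)*100)/(-523227) = (-2 + 100/7)*(-1/523227) = (86/7)*(-1/523227) = -86/3662589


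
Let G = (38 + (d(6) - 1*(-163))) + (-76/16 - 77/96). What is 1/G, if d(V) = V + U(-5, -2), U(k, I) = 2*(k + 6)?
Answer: 96/19531 ≈ 0.0049153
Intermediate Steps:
U(k, I) = 12 + 2*k (U(k, I) = 2*(6 + k) = 12 + 2*k)
d(V) = 2 + V (d(V) = V + (12 + 2*(-5)) = V + (12 - 10) = V + 2 = 2 + V)
G = 19531/96 (G = (38 + ((2 + 6) - 1*(-163))) + (-76/16 - 77/96) = (38 + (8 + 163)) + (-76*1/16 - 77*1/96) = (38 + 171) + (-19/4 - 77/96) = 209 - 533/96 = 19531/96 ≈ 203.45)
1/G = 1/(19531/96) = 96/19531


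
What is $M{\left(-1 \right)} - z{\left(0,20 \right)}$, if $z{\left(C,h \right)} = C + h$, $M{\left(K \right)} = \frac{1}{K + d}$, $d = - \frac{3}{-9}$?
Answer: $- \frac{43}{2} \approx -21.5$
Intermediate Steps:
$d = \frac{1}{3}$ ($d = \left(-3\right) \left(- \frac{1}{9}\right) = \frac{1}{3} \approx 0.33333$)
$M{\left(K \right)} = \frac{1}{\frac{1}{3} + K}$ ($M{\left(K \right)} = \frac{1}{K + \frac{1}{3}} = \frac{1}{\frac{1}{3} + K}$)
$M{\left(-1 \right)} - z{\left(0,20 \right)} = \frac{3}{1 + 3 \left(-1\right)} - \left(0 + 20\right) = \frac{3}{1 - 3} - 20 = \frac{3}{-2} - 20 = 3 \left(- \frac{1}{2}\right) - 20 = - \frac{3}{2} - 20 = - \frac{43}{2}$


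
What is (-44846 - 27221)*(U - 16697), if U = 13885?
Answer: 202652404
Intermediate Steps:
(-44846 - 27221)*(U - 16697) = (-44846 - 27221)*(13885 - 16697) = -72067*(-2812) = 202652404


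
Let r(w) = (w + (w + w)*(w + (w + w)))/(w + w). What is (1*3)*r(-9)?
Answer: -159/2 ≈ -79.500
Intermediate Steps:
r(w) = (w + 6*w²)/(2*w) (r(w) = (w + (2*w)*(w + 2*w))/((2*w)) = (w + (2*w)*(3*w))*(1/(2*w)) = (w + 6*w²)*(1/(2*w)) = (w + 6*w²)/(2*w))
(1*3)*r(-9) = (1*3)*(½ + 3*(-9)) = 3*(½ - 27) = 3*(-53/2) = -159/2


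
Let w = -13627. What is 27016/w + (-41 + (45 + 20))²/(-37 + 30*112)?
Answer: -81925016/45282521 ≈ -1.8092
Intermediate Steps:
27016/w + (-41 + (45 + 20))²/(-37 + 30*112) = 27016/(-13627) + (-41 + (45 + 20))²/(-37 + 30*112) = 27016*(-1/13627) + (-41 + 65)²/(-37 + 3360) = -27016/13627 + 24²/3323 = -27016/13627 + 576*(1/3323) = -27016/13627 + 576/3323 = -81925016/45282521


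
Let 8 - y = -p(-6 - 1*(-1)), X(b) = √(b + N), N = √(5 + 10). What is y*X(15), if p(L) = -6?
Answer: 2*√(15 + √15) ≈ 8.6886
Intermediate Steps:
N = √15 ≈ 3.8730
X(b) = √(b + √15)
y = 2 (y = 8 - (-1)*(-6) = 8 - 1*6 = 8 - 6 = 2)
y*X(15) = 2*√(15 + √15)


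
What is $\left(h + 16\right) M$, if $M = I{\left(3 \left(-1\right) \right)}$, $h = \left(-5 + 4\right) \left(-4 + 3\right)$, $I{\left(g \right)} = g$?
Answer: $-51$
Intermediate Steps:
$h = 1$ ($h = \left(-1\right) \left(-1\right) = 1$)
$M = -3$ ($M = 3 \left(-1\right) = -3$)
$\left(h + 16\right) M = \left(1 + 16\right) \left(-3\right) = 17 \left(-3\right) = -51$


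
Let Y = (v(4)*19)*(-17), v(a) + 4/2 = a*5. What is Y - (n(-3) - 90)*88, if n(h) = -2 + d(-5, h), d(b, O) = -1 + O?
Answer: 2634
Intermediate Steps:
v(a) = -2 + 5*a (v(a) = -2 + a*5 = -2 + 5*a)
Y = -5814 (Y = ((-2 + 5*4)*19)*(-17) = ((-2 + 20)*19)*(-17) = (18*19)*(-17) = 342*(-17) = -5814)
n(h) = -3 + h (n(h) = -2 + (-1 + h) = -3 + h)
Y - (n(-3) - 90)*88 = -5814 - ((-3 - 3) - 90)*88 = -5814 - (-6 - 90)*88 = -5814 - (-96)*88 = -5814 - 1*(-8448) = -5814 + 8448 = 2634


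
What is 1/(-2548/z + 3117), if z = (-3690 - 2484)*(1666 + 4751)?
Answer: 404271/1260112733 ≈ 0.00032082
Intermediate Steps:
z = -39618558 (z = -6174*6417 = -39618558)
1/(-2548/z + 3117) = 1/(-2548/(-39618558) + 3117) = 1/(-2548*(-1/39618558) + 3117) = 1/(26/404271 + 3117) = 1/(1260112733/404271) = 404271/1260112733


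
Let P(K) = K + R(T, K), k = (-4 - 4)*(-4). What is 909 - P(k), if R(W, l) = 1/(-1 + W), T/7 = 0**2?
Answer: 878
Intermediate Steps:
T = 0 (T = 7*0**2 = 7*0 = 0)
k = 32 (k = -8*(-4) = 32)
P(K) = -1 + K (P(K) = K + 1/(-1 + 0) = K + 1/(-1) = K - 1 = -1 + K)
909 - P(k) = 909 - (-1 + 32) = 909 - 1*31 = 909 - 31 = 878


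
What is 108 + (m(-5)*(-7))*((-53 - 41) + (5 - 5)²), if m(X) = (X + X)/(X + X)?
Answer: 766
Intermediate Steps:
m(X) = 1 (m(X) = (2*X)/((2*X)) = (2*X)*(1/(2*X)) = 1)
108 + (m(-5)*(-7))*((-53 - 41) + (5 - 5)²) = 108 + (1*(-7))*((-53 - 41) + (5 - 5)²) = 108 - 7*(-94 + 0²) = 108 - 7*(-94 + 0) = 108 - 7*(-94) = 108 + 658 = 766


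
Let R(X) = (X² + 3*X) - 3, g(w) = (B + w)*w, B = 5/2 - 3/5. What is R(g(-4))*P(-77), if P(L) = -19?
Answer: -44061/25 ≈ -1762.4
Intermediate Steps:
B = 19/10 (B = 5*(½) - 3*⅕ = 5/2 - ⅗ = 19/10 ≈ 1.9000)
g(w) = w*(19/10 + w) (g(w) = (19/10 + w)*w = w*(19/10 + w))
R(X) = -3 + X² + 3*X
R(g(-4))*P(-77) = (-3 + ((⅒)*(-4)*(19 + 10*(-4)))² + 3*((⅒)*(-4)*(19 + 10*(-4))))*(-19) = (-3 + ((⅒)*(-4)*(19 - 40))² + 3*((⅒)*(-4)*(19 - 40)))*(-19) = (-3 + ((⅒)*(-4)*(-21))² + 3*((⅒)*(-4)*(-21)))*(-19) = (-3 + (42/5)² + 3*(42/5))*(-19) = (-3 + 1764/25 + 126/5)*(-19) = (2319/25)*(-19) = -44061/25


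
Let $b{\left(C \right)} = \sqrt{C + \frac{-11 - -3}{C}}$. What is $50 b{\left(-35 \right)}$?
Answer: $\frac{10 i \sqrt{42595}}{7} \approx 294.84 i$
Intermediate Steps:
$b{\left(C \right)} = \sqrt{C - \frac{8}{C}}$ ($b{\left(C \right)} = \sqrt{C + \frac{-11 + 3}{C}} = \sqrt{C - \frac{8}{C}}$)
$50 b{\left(-35 \right)} = 50 \sqrt{-35 - \frac{8}{-35}} = 50 \sqrt{-35 - - \frac{8}{35}} = 50 \sqrt{-35 + \frac{8}{35}} = 50 \sqrt{- \frac{1217}{35}} = 50 \frac{i \sqrt{42595}}{35} = \frac{10 i \sqrt{42595}}{7}$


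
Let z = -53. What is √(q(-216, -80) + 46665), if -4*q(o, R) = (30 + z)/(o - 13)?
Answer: √9788631793/458 ≈ 216.02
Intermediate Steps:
q(o, R) = 23/(4*(-13 + o)) (q(o, R) = -(30 - 53)/(4*(o - 13)) = -(-23)/(4*(-13 + o)) = 23/(4*(-13 + o)))
√(q(-216, -80) + 46665) = √(23/(4*(-13 - 216)) + 46665) = √((23/4)/(-229) + 46665) = √((23/4)*(-1/229) + 46665) = √(-23/916 + 46665) = √(42745117/916) = √9788631793/458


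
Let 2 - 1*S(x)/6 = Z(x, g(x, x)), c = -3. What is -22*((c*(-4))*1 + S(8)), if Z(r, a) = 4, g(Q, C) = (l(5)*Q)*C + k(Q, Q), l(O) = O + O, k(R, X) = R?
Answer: 0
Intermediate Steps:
l(O) = 2*O
g(Q, C) = Q + 10*C*Q (g(Q, C) = ((2*5)*Q)*C + Q = (10*Q)*C + Q = 10*C*Q + Q = Q + 10*C*Q)
S(x) = -12 (S(x) = 12 - 6*4 = 12 - 24 = -12)
-22*((c*(-4))*1 + S(8)) = -22*(-3*(-4)*1 - 12) = -22*(12*1 - 12) = -22*(12 - 12) = -22*0 = 0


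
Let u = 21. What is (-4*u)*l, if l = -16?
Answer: 1344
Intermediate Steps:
(-4*u)*l = -4*21*(-16) = -84*(-16) = 1344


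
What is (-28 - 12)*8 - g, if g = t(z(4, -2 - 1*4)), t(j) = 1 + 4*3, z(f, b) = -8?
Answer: -333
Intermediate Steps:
t(j) = 13 (t(j) = 1 + 12 = 13)
g = 13
(-28 - 12)*8 - g = (-28 - 12)*8 - 1*13 = -40*8 - 13 = -320 - 13 = -333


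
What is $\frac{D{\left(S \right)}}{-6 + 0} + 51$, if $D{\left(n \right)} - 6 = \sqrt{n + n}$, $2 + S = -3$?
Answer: $50 - \frac{i \sqrt{10}}{6} \approx 50.0 - 0.52705 i$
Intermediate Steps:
$S = -5$ ($S = -2 - 3 = -5$)
$D{\left(n \right)} = 6 + \sqrt{2} \sqrt{n}$ ($D{\left(n \right)} = 6 + \sqrt{n + n} = 6 + \sqrt{2 n} = 6 + \sqrt{2} \sqrt{n}$)
$\frac{D{\left(S \right)}}{-6 + 0} + 51 = \frac{6 + \sqrt{2} \sqrt{-5}}{-6 + 0} + 51 = \frac{6 + \sqrt{2} i \sqrt{5}}{-6} + 51 = - \frac{6 + i \sqrt{10}}{6} + 51 = \left(-1 - \frac{i \sqrt{10}}{6}\right) + 51 = 50 - \frac{i \sqrt{10}}{6}$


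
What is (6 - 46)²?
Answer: 1600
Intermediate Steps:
(6 - 46)² = (-40)² = 1600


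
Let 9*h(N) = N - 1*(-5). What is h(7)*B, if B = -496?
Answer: -1984/3 ≈ -661.33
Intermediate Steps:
h(N) = 5/9 + N/9 (h(N) = (N - 1*(-5))/9 = (N + 5)/9 = (5 + N)/9 = 5/9 + N/9)
h(7)*B = (5/9 + (⅑)*7)*(-496) = (5/9 + 7/9)*(-496) = (4/3)*(-496) = -1984/3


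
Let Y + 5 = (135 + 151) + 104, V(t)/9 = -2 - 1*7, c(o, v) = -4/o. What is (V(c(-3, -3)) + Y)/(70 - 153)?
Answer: -304/83 ≈ -3.6627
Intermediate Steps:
V(t) = -81 (V(t) = 9*(-2 - 1*7) = 9*(-2 - 7) = 9*(-9) = -81)
Y = 385 (Y = -5 + ((135 + 151) + 104) = -5 + (286 + 104) = -5 + 390 = 385)
(V(c(-3, -3)) + Y)/(70 - 153) = (-81 + 385)/(70 - 153) = 304/(-83) = 304*(-1/83) = -304/83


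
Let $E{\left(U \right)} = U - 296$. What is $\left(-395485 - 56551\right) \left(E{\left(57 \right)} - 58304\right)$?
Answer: $26463543548$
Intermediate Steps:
$E{\left(U \right)} = -296 + U$ ($E{\left(U \right)} = U - 296 = -296 + U$)
$\left(-395485 - 56551\right) \left(E{\left(57 \right)} - 58304\right) = \left(-395485 - 56551\right) \left(\left(-296 + 57\right) - 58304\right) = - 452036 \left(-239 - 58304\right) = \left(-452036\right) \left(-58543\right) = 26463543548$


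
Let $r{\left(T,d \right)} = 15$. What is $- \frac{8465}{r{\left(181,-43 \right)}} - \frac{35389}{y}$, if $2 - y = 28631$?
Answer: $- \frac{16120910}{28629} \approx -563.1$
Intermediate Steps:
$y = -28629$ ($y = 2 - 28631 = -28629$)
$- \frac{8465}{r{\left(181,-43 \right)}} - \frac{35389}{y} = - \frac{8465}{15} - \frac{35389}{-28629} = \left(-8465\right) \frac{1}{15} - - \frac{35389}{28629} = - \frac{1693}{3} + \frac{35389}{28629} = - \frac{16120910}{28629}$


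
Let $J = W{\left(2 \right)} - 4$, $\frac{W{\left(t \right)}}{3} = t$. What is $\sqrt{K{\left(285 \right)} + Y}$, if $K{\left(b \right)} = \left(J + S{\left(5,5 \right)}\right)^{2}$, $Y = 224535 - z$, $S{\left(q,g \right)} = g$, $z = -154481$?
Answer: $\sqrt{379065} \approx 615.68$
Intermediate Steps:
$W{\left(t \right)} = 3 t$
$Y = 379016$ ($Y = 224535 - -154481 = 224535 + 154481 = 379016$)
$J = 2$ ($J = 3 \cdot 2 - 4 = 6 - 4 = 2$)
$K{\left(b \right)} = 49$ ($K{\left(b \right)} = \left(2 + 5\right)^{2} = 7^{2} = 49$)
$\sqrt{K{\left(285 \right)} + Y} = \sqrt{49 + 379016} = \sqrt{379065}$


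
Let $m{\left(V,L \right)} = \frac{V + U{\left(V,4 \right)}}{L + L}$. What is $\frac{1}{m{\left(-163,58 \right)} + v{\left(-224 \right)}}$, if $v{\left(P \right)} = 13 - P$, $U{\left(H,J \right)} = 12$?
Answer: $\frac{116}{27341} \approx 0.0042427$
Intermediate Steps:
$m{\left(V,L \right)} = \frac{12 + V}{2 L}$ ($m{\left(V,L \right)} = \frac{V + 12}{L + L} = \frac{12 + V}{2 L}$)
$\frac{1}{m{\left(-163,58 \right)} + v{\left(-224 \right)}} = \frac{1}{\frac{12 - 163}{2 \cdot 58} + \left(13 - -224\right)} = \frac{1}{\frac{1}{2} \cdot \frac{1}{58} \left(-151\right) + \left(13 + 224\right)} = \frac{1}{- \frac{151}{116} + 237} = \frac{1}{\frac{27341}{116}} = \frac{116}{27341}$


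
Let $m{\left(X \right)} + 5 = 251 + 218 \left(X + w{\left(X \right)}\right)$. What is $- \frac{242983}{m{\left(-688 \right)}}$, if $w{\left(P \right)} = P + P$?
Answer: $\frac{242983}{449706} \approx 0.54032$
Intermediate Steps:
$w{\left(P \right)} = 2 P$
$m{\left(X \right)} = 246 + 654 X$ ($m{\left(X \right)} = -5 + \left(251 + 218 \left(X + 2 X\right)\right) = -5 + \left(251 + 218 \cdot 3 X\right) = -5 + \left(251 + 654 X\right) = 246 + 654 X$)
$- \frac{242983}{m{\left(-688 \right)}} = - \frac{242983}{246 + 654 \left(-688\right)} = - \frac{242983}{246 - 449952} = - \frac{242983}{-449706} = - \frac{242983 \left(-1\right)}{449706} = \left(-1\right) \left(- \frac{242983}{449706}\right) = \frac{242983}{449706}$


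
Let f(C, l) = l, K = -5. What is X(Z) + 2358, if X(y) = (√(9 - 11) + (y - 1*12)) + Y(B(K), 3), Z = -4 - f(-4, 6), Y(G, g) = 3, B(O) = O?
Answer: 2339 + I*√2 ≈ 2339.0 + 1.4142*I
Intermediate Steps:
Z = -10 (Z = -4 - 1*6 = -4 - 6 = -10)
X(y) = -9 + y + I*√2 (X(y) = (√(9 - 11) + (y - 1*12)) + 3 = (√(-2) + (y - 12)) + 3 = (I*√2 + (-12 + y)) + 3 = (-12 + y + I*√2) + 3 = -9 + y + I*√2)
X(Z) + 2358 = (-9 - 10 + I*√2) + 2358 = (-19 + I*√2) + 2358 = 2339 + I*√2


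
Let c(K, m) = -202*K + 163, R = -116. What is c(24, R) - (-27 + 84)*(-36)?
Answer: -2633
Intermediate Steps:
c(K, m) = 163 - 202*K
c(24, R) - (-27 + 84)*(-36) = (163 - 202*24) - (-27 + 84)*(-36) = (163 - 4848) - 57*(-36) = -4685 - 1*(-2052) = -4685 + 2052 = -2633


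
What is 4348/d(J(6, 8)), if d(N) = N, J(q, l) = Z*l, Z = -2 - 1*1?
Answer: -1087/6 ≈ -181.17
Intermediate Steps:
Z = -3 (Z = -2 - 1 = -3)
J(q, l) = -3*l
4348/d(J(6, 8)) = 4348/((-3*8)) = 4348/(-24) = 4348*(-1/24) = -1087/6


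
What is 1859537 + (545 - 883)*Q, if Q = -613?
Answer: 2066731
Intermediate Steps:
1859537 + (545 - 883)*Q = 1859537 + (545 - 883)*(-613) = 1859537 - 338*(-613) = 1859537 + 207194 = 2066731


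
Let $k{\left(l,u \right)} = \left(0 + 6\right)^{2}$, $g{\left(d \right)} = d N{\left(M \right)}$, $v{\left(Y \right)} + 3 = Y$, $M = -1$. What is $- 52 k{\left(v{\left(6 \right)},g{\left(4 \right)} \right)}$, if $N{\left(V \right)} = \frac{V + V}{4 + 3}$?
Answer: $-1872$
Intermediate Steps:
$N{\left(V \right)} = \frac{2 V}{7}$
$v{\left(Y \right)} = -3 + Y$
$g{\left(d \right)} = - \frac{2 d}{7}$ ($g{\left(d \right)} = d \frac{2}{7} \left(-1\right) = d \left(- \frac{2}{7}\right) = - \frac{2 d}{7}$)
$k{\left(l,u \right)} = 36$ ($k{\left(l,u \right)} = 6^{2} = 36$)
$- 52 k{\left(v{\left(6 \right)},g{\left(4 \right)} \right)} = \left(-52\right) 36 = -1872$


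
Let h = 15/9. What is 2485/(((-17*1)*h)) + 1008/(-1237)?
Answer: -1861503/21029 ≈ -88.521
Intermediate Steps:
h = 5/3 (h = 15*(⅑) = 5/3 ≈ 1.6667)
2485/(((-17*1)*h)) + 1008/(-1237) = 2485/((-17*1*(5/3))) + 1008/(-1237) = 2485/((-17*5/3)) + 1008*(-1/1237) = 2485/(-85/3) - 1008/1237 = 2485*(-3/85) - 1008/1237 = -1491/17 - 1008/1237 = -1861503/21029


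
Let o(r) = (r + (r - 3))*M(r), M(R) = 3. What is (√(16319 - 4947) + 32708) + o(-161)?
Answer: 31733 + 2*√2843 ≈ 31840.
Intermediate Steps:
o(r) = -9 + 6*r (o(r) = (r + (r - 3))*3 = (r + (-3 + r))*3 = (-3 + 2*r)*3 = -9 + 6*r)
(√(16319 - 4947) + 32708) + o(-161) = (√(16319 - 4947) + 32708) + (-9 + 6*(-161)) = (√11372 + 32708) + (-9 - 966) = (2*√2843 + 32708) - 975 = (32708 + 2*√2843) - 975 = 31733 + 2*√2843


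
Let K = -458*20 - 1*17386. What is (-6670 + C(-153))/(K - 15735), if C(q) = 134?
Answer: 6536/42281 ≈ 0.15458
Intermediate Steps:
K = -26546 (K = -9160 - 17386 = -26546)
(-6670 + C(-153))/(K - 15735) = (-6670 + 134)/(-26546 - 15735) = -6536/(-42281) = -6536*(-1/42281) = 6536/42281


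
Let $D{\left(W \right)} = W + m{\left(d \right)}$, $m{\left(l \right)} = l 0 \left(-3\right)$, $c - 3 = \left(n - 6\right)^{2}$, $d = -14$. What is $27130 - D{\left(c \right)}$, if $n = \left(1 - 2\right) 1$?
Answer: $27078$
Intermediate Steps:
$n = -1$ ($n = \left(-1\right) 1 = -1$)
$c = 52$ ($c = 3 + \left(-1 - 6\right)^{2} = 3 + \left(-7\right)^{2} = 3 + 49 = 52$)
$m{\left(l \right)} = 0$ ($m{\left(l \right)} = 0 \left(-3\right) = 0$)
$D{\left(W \right)} = W$ ($D{\left(W \right)} = W + 0 = W$)
$27130 - D{\left(c \right)} = 27130 - 52 = 27078$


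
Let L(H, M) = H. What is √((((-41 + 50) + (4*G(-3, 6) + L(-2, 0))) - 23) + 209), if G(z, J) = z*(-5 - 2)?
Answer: √277 ≈ 16.643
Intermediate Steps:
G(z, J) = -7*z (G(z, J) = z*(-7) = -7*z)
√((((-41 + 50) + (4*G(-3, 6) + L(-2, 0))) - 23) + 209) = √((((-41 + 50) + (4*(-7*(-3)) - 2)) - 23) + 209) = √(((9 + (4*21 - 2)) - 23) + 209) = √(((9 + (84 - 2)) - 23) + 209) = √(((9 + 82) - 23) + 209) = √((91 - 23) + 209) = √(68 + 209) = √277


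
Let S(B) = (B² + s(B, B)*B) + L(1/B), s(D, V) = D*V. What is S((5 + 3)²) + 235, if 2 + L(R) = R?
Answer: 17054273/64 ≈ 2.6647e+5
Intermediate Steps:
L(R) = -2 + R
S(B) = -2 + 1/B + B² + B³ (S(B) = (B² + (B*B)*B) + (-2 + 1/B) = (B² + B²*B) + (-2 + 1/B) = (B² + B³) + (-2 + 1/B) = -2 + 1/B + B² + B³)
S((5 + 3)²) + 235 = (-2 + 1/((5 + 3)²) + ((5 + 3)²)² + ((5 + 3)²)³) + 235 = (-2 + 1/(8²) + (8²)² + (8²)³) + 235 = (-2 + 1/64 + 64² + 64³) + 235 = (-2 + 1/64 + 4096 + 262144) + 235 = 17039233/64 + 235 = 17054273/64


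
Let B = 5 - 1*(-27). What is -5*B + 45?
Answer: -115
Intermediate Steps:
B = 32 (B = 5 + 27 = 32)
-5*B + 45 = -5*32 + 45 = -160 + 45 = -115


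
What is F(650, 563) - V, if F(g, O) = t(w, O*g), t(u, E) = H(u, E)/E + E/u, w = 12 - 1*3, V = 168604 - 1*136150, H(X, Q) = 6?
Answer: 13515265427/1646775 ≈ 8207.1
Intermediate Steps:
V = 32454 (V = 168604 - 136150 = 32454)
w = 9 (w = 12 - 3 = 9)
t(u, E) = 6/E + E/u
F(g, O) = 6/(O*g) + O*g/9 (F(g, O) = 6/((O*g)) + (O*g)/9 = 6*(1/(O*g)) + (O*g)*(⅑) = 6/(O*g) + O*g/9)
F(650, 563) - V = (6/(563*650) + (⅑)*563*650) - 1*32454 = (6*(1/563)*(1/650) + 365950/9) - 32454 = (3/182975 + 365950/9) - 32454 = 66959701277/1646775 - 32454 = 13515265427/1646775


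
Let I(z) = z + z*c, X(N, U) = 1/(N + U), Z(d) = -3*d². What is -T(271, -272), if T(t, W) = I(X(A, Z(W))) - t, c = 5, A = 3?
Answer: 20049395/73983 ≈ 271.00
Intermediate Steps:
I(z) = 6*z (I(z) = z + z*5 = z + 5*z = 6*z)
T(t, W) = -t + 6/(3 - 3*W²) (T(t, W) = 6/(3 - 3*W²) - t = -t + 6/(3 - 3*W²))
-T(271, -272) = -(-2 + 271 - 1*271*(-272)²)/(-1 + (-272)²) = -(-2 + 271 - 1*271*73984)/(-1 + 73984) = -(-2 + 271 - 20049664)/73983 = -(-20049395)/73983 = -1*(-20049395/73983) = 20049395/73983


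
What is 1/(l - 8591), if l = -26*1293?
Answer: -1/42209 ≈ -2.3692e-5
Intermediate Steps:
l = -33618
1/(l - 8591) = 1/(-33618 - 8591) = 1/(-42209) = -1/42209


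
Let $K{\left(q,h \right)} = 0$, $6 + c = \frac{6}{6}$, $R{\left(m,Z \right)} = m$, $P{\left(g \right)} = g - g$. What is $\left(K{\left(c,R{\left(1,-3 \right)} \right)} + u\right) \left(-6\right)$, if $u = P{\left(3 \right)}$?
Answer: $0$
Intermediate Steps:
$P{\left(g \right)} = 0$
$u = 0$
$c = -5$ ($c = -6 + \frac{6}{6} = -6 + 6 \cdot \frac{1}{6} = -6 + 1 = -5$)
$\left(K{\left(c,R{\left(1,-3 \right)} \right)} + u\right) \left(-6\right) = \left(0 + 0\right) \left(-6\right) = 0 \left(-6\right) = 0$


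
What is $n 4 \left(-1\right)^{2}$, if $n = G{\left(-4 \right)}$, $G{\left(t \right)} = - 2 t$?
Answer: $32$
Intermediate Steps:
$n = 8$ ($n = \left(-2\right) \left(-4\right) = 8$)
$n 4 \left(-1\right)^{2} = 8 \cdot 4 \left(-1\right)^{2} = 32 \cdot 1 = 32$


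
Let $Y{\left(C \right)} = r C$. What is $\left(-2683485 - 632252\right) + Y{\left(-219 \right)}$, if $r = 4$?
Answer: $-3316613$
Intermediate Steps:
$Y{\left(C \right)} = 4 C$
$\left(-2683485 - 632252\right) + Y{\left(-219 \right)} = \left(-2683485 - 632252\right) + 4 \left(-219\right) = -3315737 - 876 = -3316613$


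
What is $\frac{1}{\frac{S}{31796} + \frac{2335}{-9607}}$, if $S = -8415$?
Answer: $- \frac{305464172}{155086565} \approx -1.9696$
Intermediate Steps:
$\frac{1}{\frac{S}{31796} + \frac{2335}{-9607}} = \frac{1}{- \frac{8415}{31796} + \frac{2335}{-9607}} = \frac{1}{\left(-8415\right) \frac{1}{31796} + 2335 \left(- \frac{1}{9607}\right)} = \frac{1}{- \frac{8415}{31796} - \frac{2335}{9607}} = \frac{1}{- \frac{155086565}{305464172}} = - \frac{305464172}{155086565}$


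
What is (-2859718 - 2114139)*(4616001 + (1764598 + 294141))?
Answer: -33199202272180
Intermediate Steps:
(-2859718 - 2114139)*(4616001 + (1764598 + 294141)) = -4973857*(4616001 + 2058739) = -4973857*6674740 = -33199202272180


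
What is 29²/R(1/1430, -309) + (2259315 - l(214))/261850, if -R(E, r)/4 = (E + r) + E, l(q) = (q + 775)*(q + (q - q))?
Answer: 983526572067/115703135800 ≈ 8.5004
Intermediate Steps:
l(q) = q*(775 + q) (l(q) = (775 + q)*(q + 0) = (775 + q)*q = q*(775 + q))
R(E, r) = -8*E - 4*r (R(E, r) = -4*((E + r) + E) = -4*(r + 2*E) = -8*E - 4*r)
29²/R(1/1430, -309) + (2259315 - l(214))/261850 = 29²/(-8/1430 - 4*(-309)) + (2259315 - 214*(775 + 214))/261850 = 841/(-8*1/1430 + 1236) + (2259315 - 214*989)*(1/261850) = 841/(-4/715 + 1236) + (2259315 - 1*211646)*(1/261850) = 841/(883736/715) + (2259315 - 211646)*(1/261850) = 841*(715/883736) + 2047669*(1/261850) = 601315/883736 + 2047669/261850 = 983526572067/115703135800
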